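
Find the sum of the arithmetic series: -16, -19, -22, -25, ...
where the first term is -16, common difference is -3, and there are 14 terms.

Sₙ = n/2 × (first + last)
Last term = a + (n-1)d = -16 + (14-1)×(-3) = -55
S_14 = 14/2 × (-16 + (-55))
S_14 = 14/2 × (-71) = -497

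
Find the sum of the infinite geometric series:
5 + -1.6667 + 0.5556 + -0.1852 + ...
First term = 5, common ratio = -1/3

For |r| < 1, S = a / (1 - r)
S = 5 / (1 - (-1/3))
S = 5 / (4/3)
S = 15/4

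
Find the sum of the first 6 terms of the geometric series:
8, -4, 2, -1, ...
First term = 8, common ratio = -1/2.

Sₙ = a(1 - rⁿ) / (1 - r)
S_6 = 8(1 - (-1/2)^6) / (1 - (-1/2))
S_6 = 8(1 - (1/64)) / (3/2)
S_6 = 21/4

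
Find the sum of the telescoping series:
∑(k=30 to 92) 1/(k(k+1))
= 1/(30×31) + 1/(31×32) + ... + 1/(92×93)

Partial fractions: 1/(k(k+1)) = 1/k - 1/(k+1)
The series telescopes:
= (1/30 - 1/31) + (1/31 - 1/32) + ... + (1/92 - 1/93)
= 1/30 - 1/93
= 7/310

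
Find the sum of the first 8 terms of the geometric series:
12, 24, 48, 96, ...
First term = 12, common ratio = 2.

Sₙ = a(1 - rⁿ) / (1 - r)
S_8 = 12(1 - 2^8) / (1 - 2)
S_8 = 12(1 - 256) / (-1)
S_8 = 3060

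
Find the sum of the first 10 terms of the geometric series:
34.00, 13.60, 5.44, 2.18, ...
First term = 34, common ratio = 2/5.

Sₙ = a(1 - rⁿ) / (1 - r)
S_10 = 34(1 - (2/5)^10) / (1 - (2/5))
S_10 = 34(1 - (1024/9765625)) / (3/5)
S_10 = 110665478/1953125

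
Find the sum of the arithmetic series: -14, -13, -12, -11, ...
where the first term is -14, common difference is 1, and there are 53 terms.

Sₙ = n/2 × (first + last)
Last term = a + (n-1)d = -14 + (53-1)×1 = 38
S_53 = 53/2 × (-14 + 38)
S_53 = 53/2 × 24 = 636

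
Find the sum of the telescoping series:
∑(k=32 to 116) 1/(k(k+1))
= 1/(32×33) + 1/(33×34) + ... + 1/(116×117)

Partial fractions: 1/(k(k+1)) = 1/k - 1/(k+1)
The series telescopes:
= (1/32 - 1/33) + (1/33 - 1/34) + ... + (1/116 - 1/117)
= 1/32 - 1/117
= 85/3744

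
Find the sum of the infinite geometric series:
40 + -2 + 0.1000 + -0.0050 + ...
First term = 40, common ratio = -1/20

For |r| < 1, S = a / (1 - r)
S = 40 / (1 - (-1/20))
S = 40 / (21/20)
S = 800/21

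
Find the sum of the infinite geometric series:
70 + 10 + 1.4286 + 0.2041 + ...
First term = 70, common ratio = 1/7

For |r| < 1, S = a / (1 - r)
S = 70 / (1 - (1/7))
S = 70 / (6/7)
S = 245/3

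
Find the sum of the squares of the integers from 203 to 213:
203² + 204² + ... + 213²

Use ∑_{k=1}^{n} k² = n(n+1)(2n+1)/6, then subtract the first 202 terms.
∑_{k=1}^{213} k² = 213×214×427/6 = 3243919
∑_{k=1}^{202} k² = 202×203×405/6 = 2767905
∑_{k=203}^{213} k² = 3243919 - 2767905 = 476014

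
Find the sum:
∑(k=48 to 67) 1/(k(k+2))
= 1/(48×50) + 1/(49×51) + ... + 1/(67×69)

Partial fractions: 1/(k(k+2)) = (1/2)[1/k - 1/(k+2)]
Telescoping leaves the first two and last two terms:
= (1/2)[1/48 + 1/49 - 1/68 - 1/69]
= 11075/1839264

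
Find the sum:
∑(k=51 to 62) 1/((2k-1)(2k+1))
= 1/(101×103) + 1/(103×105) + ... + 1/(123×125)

Partial fractions: 1/((2k-1)(2k+1)) = (1/2)[1/(2k-1) - 1/(2k+1)]
The series telescopes:
= (1/2)[1/101 - 1/125]
= 12/12625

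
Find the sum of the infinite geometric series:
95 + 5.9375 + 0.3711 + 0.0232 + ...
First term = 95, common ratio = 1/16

For |r| < 1, S = a / (1 - r)
S = 95 / (1 - (1/16))
S = 95 / (15/16)
S = 304/3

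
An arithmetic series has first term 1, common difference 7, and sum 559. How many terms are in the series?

Using S = n/2 × [2a + (n-1)d]
559 = n/2 × [2(1) + (n-1)(7)]
559 = n/2 × [2 + 7n - 7]
1118 = n × [-5 + 7n]
7n² + (-5)n - 1118 = 0
Discriminant: Δ = (-5)² - 4(7)(-1118) = 25 + 31304 = 31329
√Δ = 177
n = [-(-5) + √Δ] / (2·7) = (5 + 177) / 14 = 182 / 14 = 13
(The negative root is discarded since n must be a positive integer.)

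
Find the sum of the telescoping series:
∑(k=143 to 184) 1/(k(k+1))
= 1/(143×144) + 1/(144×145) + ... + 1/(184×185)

Partial fractions: 1/(k(k+1)) = 1/k - 1/(k+1)
The series telescopes:
= (1/143 - 1/144) + (1/144 - 1/145) + ... + (1/184 - 1/185)
= 1/143 - 1/185
= 42/26455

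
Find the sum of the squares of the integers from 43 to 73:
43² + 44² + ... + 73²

Use ∑_{k=1}^{n} k² = n(n+1)(2n+1)/6, then subtract the first 42 terms.
∑_{k=1}^{73} k² = 73×74×147/6 = 132349
∑_{k=1}^{42} k² = 42×43×85/6 = 25585
∑_{k=43}^{73} k² = 132349 - 25585 = 106764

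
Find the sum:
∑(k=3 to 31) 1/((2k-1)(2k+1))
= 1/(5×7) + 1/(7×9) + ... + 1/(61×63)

Partial fractions: 1/((2k-1)(2k+1)) = (1/2)[1/(2k-1) - 1/(2k+1)]
The series telescopes:
= (1/2)[1/5 - 1/63]
= 29/315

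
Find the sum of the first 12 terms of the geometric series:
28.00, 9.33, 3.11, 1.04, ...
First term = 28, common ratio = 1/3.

Sₙ = a(1 - rⁿ) / (1 - r)
S_12 = 28(1 - (1/3)^12) / (1 - (1/3))
S_12 = 28(1 - (1/531441)) / (2/3)
S_12 = 7440160/177147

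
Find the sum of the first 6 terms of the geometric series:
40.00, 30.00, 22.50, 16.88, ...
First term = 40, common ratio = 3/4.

Sₙ = a(1 - rⁿ) / (1 - r)
S_6 = 40(1 - (3/4)^6) / (1 - (3/4))
S_6 = 40(1 - (729/4096)) / (1/4)
S_6 = 16835/128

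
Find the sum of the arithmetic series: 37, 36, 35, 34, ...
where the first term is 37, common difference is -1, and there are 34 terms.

Sₙ = n/2 × (first + last)
Last term = a + (n-1)d = 37 + (34-1)×(-1) = 4
S_34 = 34/2 × (37 + 4)
S_34 = 34/2 × 41 = 697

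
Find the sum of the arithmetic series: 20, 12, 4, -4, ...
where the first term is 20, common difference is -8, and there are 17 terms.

Sₙ = n/2 × (first + last)
Last term = a + (n-1)d = 20 + (17-1)×(-8) = -108
S_17 = 17/2 × (20 + (-108))
S_17 = 17/2 × (-88) = -748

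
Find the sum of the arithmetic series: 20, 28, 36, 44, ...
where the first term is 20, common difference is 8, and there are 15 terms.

Sₙ = n/2 × (first + last)
Last term = a + (n-1)d = 20 + (15-1)×8 = 132
S_15 = 15/2 × (20 + 132)
S_15 = 15/2 × 152 = 1140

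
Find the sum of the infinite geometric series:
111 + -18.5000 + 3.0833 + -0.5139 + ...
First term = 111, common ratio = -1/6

For |r| < 1, S = a / (1 - r)
S = 111 / (1 - (-1/6))
S = 111 / (7/6)
S = 666/7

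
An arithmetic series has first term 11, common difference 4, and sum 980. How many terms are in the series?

Using S = n/2 × [2a + (n-1)d]
980 = n/2 × [2(11) + (n-1)(4)]
980 = n/2 × [22 + 4n - 4]
1960 = n × [18 + 4n]
4n² + (18)n - 1960 = 0
Discriminant: Δ = (18)² - 4(4)(-1960) = 324 + 31360 = 31684
√Δ = 178
n = [-(18) + √Δ] / (2·4) = (-18 + 178) / 8 = 160 / 8 = 20
(The negative root is discarded since n must be a positive integer.)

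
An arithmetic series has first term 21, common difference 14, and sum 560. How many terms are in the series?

Using S = n/2 × [2a + (n-1)d]
560 = n/2 × [2(21) + (n-1)(14)]
560 = n/2 × [42 + 14n - 14]
1120 = n × [28 + 14n]
14n² + (28)n - 1120 = 0
Discriminant: Δ = (28)² - 4(14)(-1120) = 784 + 62720 = 63504
√Δ = 252
n = [-(28) + √Δ] / (2·14) = (-28 + 252) / 28 = 224 / 28 = 8
(The negative root is discarded since n must be a positive integer.)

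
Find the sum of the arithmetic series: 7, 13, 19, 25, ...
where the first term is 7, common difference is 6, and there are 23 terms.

Sₙ = n/2 × (first + last)
Last term = a + (n-1)d = 7 + (23-1)×6 = 139
S_23 = 23/2 × (7 + 139)
S_23 = 23/2 × 146 = 1679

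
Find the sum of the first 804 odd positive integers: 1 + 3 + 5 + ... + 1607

Sum of first n odd numbers = n²
= 804²
= 646416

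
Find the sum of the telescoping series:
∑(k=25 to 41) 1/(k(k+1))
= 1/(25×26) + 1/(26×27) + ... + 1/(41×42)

Partial fractions: 1/(k(k+1)) = 1/k - 1/(k+1)
The series telescopes:
= (1/25 - 1/26) + (1/26 - 1/27) + ... + (1/41 - 1/42)
= 1/25 - 1/42
= 17/1050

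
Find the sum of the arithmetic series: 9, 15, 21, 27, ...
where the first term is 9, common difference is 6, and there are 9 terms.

Sₙ = n/2 × (first + last)
Last term = a + (n-1)d = 9 + (9-1)×6 = 57
S_9 = 9/2 × (9 + 57)
S_9 = 9/2 × 66 = 297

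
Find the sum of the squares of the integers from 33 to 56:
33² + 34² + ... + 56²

Use ∑_{k=1}^{n} k² = n(n+1)(2n+1)/6, then subtract the first 32 terms.
∑_{k=1}^{56} k² = 56×57×113/6 = 60116
∑_{k=1}^{32} k² = 32×33×65/6 = 11440
∑_{k=33}^{56} k² = 60116 - 11440 = 48676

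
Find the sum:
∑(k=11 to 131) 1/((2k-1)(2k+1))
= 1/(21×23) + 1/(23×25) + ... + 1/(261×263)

Partial fractions: 1/((2k-1)(2k+1)) = (1/2)[1/(2k-1) - 1/(2k+1)]
The series telescopes:
= (1/2)[1/21 - 1/263]
= 121/5523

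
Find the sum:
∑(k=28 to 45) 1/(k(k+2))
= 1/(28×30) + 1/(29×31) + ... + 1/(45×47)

Partial fractions: 1/(k(k+2)) = (1/2)[1/k - 1/(k+2)]
Telescoping leaves the first two and last two terms:
= (1/2)[1/28 + 1/29 - 1/46 - 1/47]
= 23859/1755544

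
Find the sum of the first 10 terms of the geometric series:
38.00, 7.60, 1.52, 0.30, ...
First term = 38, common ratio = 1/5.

Sₙ = a(1 - rⁿ) / (1 - r)
S_10 = 38(1 - (1/5)^10) / (1 - (1/5))
S_10 = 38(1 - (1/9765625)) / (4/5)
S_10 = 92773428/1953125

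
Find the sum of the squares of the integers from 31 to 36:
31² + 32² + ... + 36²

Use ∑_{k=1}^{n} k² = n(n+1)(2n+1)/6, then subtract the first 30 terms.
∑_{k=1}^{36} k² = 36×37×73/6 = 16206
∑_{k=1}^{30} k² = 30×31×61/6 = 9455
∑_{k=31}^{36} k² = 16206 - 9455 = 6751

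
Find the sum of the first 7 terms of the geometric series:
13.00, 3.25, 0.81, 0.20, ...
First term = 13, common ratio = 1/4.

Sₙ = a(1 - rⁿ) / (1 - r)
S_7 = 13(1 - (1/4)^7) / (1 - (1/4))
S_7 = 13(1 - (1/16384)) / (3/4)
S_7 = 70993/4096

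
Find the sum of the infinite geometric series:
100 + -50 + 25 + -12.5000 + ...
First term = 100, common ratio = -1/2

For |r| < 1, S = a / (1 - r)
S = 100 / (1 - (-1/2))
S = 100 / (3/2)
S = 200/3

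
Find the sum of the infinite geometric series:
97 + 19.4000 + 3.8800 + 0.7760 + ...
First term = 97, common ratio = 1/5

For |r| < 1, S = a / (1 - r)
S = 97 / (1 - (1/5))
S = 97 / (4/5)
S = 485/4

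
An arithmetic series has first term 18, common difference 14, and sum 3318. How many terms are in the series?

Using S = n/2 × [2a + (n-1)d]
3318 = n/2 × [2(18) + (n-1)(14)]
3318 = n/2 × [36 + 14n - 14]
6636 = n × [22 + 14n]
14n² + (22)n - 6636 = 0
Discriminant: Δ = (22)² - 4(14)(-6636) = 484 + 371616 = 372100
√Δ = 610
n = [-(22) + √Δ] / (2·14) = (-22 + 610) / 28 = 588 / 28 = 21
(The negative root is discarded since n must be a positive integer.)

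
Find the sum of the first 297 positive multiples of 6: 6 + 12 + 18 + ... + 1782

Factor out 6: = 6(1 + 2 + ... + 297) = 6 × n(n+1)/2
= 6 × 297×298/2
= 6 × 44253
= 265518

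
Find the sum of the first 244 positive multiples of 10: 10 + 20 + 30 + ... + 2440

Factor out 10: = 10(1 + 2 + ... + 244) = 10 × n(n+1)/2
= 10 × 244×245/2
= 10 × 29890
= 298900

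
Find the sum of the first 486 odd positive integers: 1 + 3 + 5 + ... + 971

Sum of first n odd numbers = n²
= 486²
= 236196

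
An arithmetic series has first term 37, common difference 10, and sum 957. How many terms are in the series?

Using S = n/2 × [2a + (n-1)d]
957 = n/2 × [2(37) + (n-1)(10)]
957 = n/2 × [74 + 10n - 10]
1914 = n × [64 + 10n]
10n² + (64)n - 1914 = 0
Discriminant: Δ = (64)² - 4(10)(-1914) = 4096 + 76560 = 80656
√Δ = 284
n = [-(64) + √Δ] / (2·10) = (-64 + 284) / 20 = 220 / 20 = 11
(The negative root is discarded since n must be a positive integer.)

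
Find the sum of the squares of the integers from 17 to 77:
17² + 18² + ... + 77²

Use ∑_{k=1}^{n} k² = n(n+1)(2n+1)/6, then subtract the first 16 terms.
∑_{k=1}^{77} k² = 77×78×155/6 = 155155
∑_{k=1}^{16} k² = 16×17×33/6 = 1496
∑_{k=17}^{77} k² = 155155 - 1496 = 153659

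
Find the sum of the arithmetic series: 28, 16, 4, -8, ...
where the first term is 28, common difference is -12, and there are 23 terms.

Sₙ = n/2 × (first + last)
Last term = a + (n-1)d = 28 + (23-1)×(-12) = -236
S_23 = 23/2 × (28 + (-236))
S_23 = 23/2 × (-208) = -2392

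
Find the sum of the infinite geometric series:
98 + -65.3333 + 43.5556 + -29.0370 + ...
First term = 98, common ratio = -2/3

For |r| < 1, S = a / (1 - r)
S = 98 / (1 - (-2/3))
S = 98 / (5/3)
S = 294/5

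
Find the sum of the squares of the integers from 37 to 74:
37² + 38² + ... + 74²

Use ∑_{k=1}^{n} k² = n(n+1)(2n+1)/6, then subtract the first 36 terms.
∑_{k=1}^{74} k² = 74×75×149/6 = 137825
∑_{k=1}^{36} k² = 36×37×73/6 = 16206
∑_{k=37}^{74} k² = 137825 - 16206 = 121619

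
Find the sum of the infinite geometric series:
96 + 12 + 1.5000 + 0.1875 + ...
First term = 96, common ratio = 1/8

For |r| < 1, S = a / (1 - r)
S = 96 / (1 - (1/8))
S = 96 / (7/8)
S = 768/7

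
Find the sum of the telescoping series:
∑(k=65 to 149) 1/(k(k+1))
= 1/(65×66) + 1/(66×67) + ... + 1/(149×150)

Partial fractions: 1/(k(k+1)) = 1/k - 1/(k+1)
The series telescopes:
= (1/65 - 1/66) + (1/66 - 1/67) + ... + (1/149 - 1/150)
= 1/65 - 1/150
= 17/1950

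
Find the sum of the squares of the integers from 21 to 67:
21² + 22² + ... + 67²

Use ∑_{k=1}^{n} k² = n(n+1)(2n+1)/6, then subtract the first 20 terms.
∑_{k=1}^{67} k² = 67×68×135/6 = 102510
∑_{k=1}^{20} k² = 20×21×41/6 = 2870
∑_{k=21}^{67} k² = 102510 - 2870 = 99640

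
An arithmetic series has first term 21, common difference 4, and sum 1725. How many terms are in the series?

Using S = n/2 × [2a + (n-1)d]
1725 = n/2 × [2(21) + (n-1)(4)]
1725 = n/2 × [42 + 4n - 4]
3450 = n × [38 + 4n]
4n² + (38)n - 3450 = 0
Discriminant: Δ = (38)² - 4(4)(-3450) = 1444 + 55200 = 56644
√Δ = 238
n = [-(38) + √Δ] / (2·4) = (-38 + 238) / 8 = 200 / 8 = 25
(The negative root is discarded since n must be a positive integer.)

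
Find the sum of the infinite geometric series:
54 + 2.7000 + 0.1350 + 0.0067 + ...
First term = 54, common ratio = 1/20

For |r| < 1, S = a / (1 - r)
S = 54 / (1 - (1/20))
S = 54 / (19/20)
S = 1080/19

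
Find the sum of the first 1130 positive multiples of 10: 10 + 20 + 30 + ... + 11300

Factor out 10: = 10(1 + 2 + ... + 1130) = 10 × n(n+1)/2
= 10 × 1130×1131/2
= 10 × 639015
= 6390150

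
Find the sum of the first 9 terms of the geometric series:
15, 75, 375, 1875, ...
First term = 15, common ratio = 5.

Sₙ = a(1 - rⁿ) / (1 - r)
S_9 = 15(1 - 5^9) / (1 - 5)
S_9 = 15(1 - 1953125) / (-4)
S_9 = 7324215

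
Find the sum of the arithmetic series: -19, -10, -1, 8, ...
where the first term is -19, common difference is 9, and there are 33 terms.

Sₙ = n/2 × (first + last)
Last term = a + (n-1)d = -19 + (33-1)×9 = 269
S_33 = 33/2 × (-19 + 269)
S_33 = 33/2 × 250 = 4125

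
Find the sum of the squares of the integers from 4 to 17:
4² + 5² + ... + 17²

Use ∑_{k=1}^{n} k² = n(n+1)(2n+1)/6, then subtract the first 3 terms.
∑_{k=1}^{17} k² = 17×18×35/6 = 1785
∑_{k=1}^{3} k² = 3×4×7/6 = 14
∑_{k=4}^{17} k² = 1785 - 14 = 1771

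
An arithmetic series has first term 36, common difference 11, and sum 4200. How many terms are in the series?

Using S = n/2 × [2a + (n-1)d]
4200 = n/2 × [2(36) + (n-1)(11)]
4200 = n/2 × [72 + 11n - 11]
8400 = n × [61 + 11n]
11n² + (61)n - 8400 = 0
Discriminant: Δ = (61)² - 4(11)(-8400) = 3721 + 369600 = 373321
√Δ = 611
n = [-(61) + √Δ] / (2·11) = (-61 + 611) / 22 = 550 / 22 = 25
(The negative root is discarded since n must be a positive integer.)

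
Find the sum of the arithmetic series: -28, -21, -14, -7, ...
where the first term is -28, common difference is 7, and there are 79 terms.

Sₙ = n/2 × (first + last)
Last term = a + (n-1)d = -28 + (79-1)×7 = 518
S_79 = 79/2 × (-28 + 518)
S_79 = 79/2 × 490 = 19355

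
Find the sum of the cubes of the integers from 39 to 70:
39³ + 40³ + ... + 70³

Use ∑_{k=1}^{n} k³ = [n(n+1)/2]², then subtract the first 38 terms.
∑_{k=1}^{70} k³ = [70×71/2]² = 2485² = 6175225
∑_{k=1}^{38} k³ = [38×39/2]² = 741² = 549081
∑_{k=39}^{70} k³ = 6175225 - 549081 = 5626144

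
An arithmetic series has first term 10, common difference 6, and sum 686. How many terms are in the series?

Using S = n/2 × [2a + (n-1)d]
686 = n/2 × [2(10) + (n-1)(6)]
686 = n/2 × [20 + 6n - 6]
1372 = n × [14 + 6n]
6n² + (14)n - 1372 = 0
Discriminant: Δ = (14)² - 4(6)(-1372) = 196 + 32928 = 33124
√Δ = 182
n = [-(14) + √Δ] / (2·6) = (-14 + 182) / 12 = 168 / 12 = 14
(The negative root is discarded since n must be a positive integer.)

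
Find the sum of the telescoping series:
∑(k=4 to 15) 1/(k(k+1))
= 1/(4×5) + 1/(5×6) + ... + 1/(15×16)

Partial fractions: 1/(k(k+1)) = 1/k - 1/(k+1)
The series telescopes:
= (1/4 - 1/5) + (1/5 - 1/6) + ... + (1/15 - 1/16)
= 1/4 - 1/16
= 3/16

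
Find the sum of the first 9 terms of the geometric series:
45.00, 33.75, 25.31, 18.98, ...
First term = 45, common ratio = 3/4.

Sₙ = a(1 - rⁿ) / (1 - r)
S_9 = 45(1 - (3/4)^9) / (1 - (3/4))
S_9 = 45(1 - (19683/262144)) / (1/4)
S_9 = 10910745/65536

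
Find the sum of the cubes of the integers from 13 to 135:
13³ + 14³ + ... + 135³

Use ∑_{k=1}^{n} k³ = [n(n+1)/2]², then subtract the first 12 terms.
∑_{k=1}^{135} k³ = [135×136/2]² = 9180² = 84272400
∑_{k=1}^{12} k³ = [12×13/2]² = 78² = 6084
∑_{k=13}^{135} k³ = 84272400 - 6084 = 84266316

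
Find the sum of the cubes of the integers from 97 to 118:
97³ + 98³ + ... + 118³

Use ∑_{k=1}^{n} k³ = [n(n+1)/2]², then subtract the first 96 terms.
∑_{k=1}^{118} k³ = [118×119/2]² = 7021² = 49294441
∑_{k=1}^{96} k³ = [96×97/2]² = 4656² = 21678336
∑_{k=97}^{118} k³ = 49294441 - 21678336 = 27616105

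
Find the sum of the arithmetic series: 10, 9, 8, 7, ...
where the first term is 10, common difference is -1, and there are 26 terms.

Sₙ = n/2 × (first + last)
Last term = a + (n-1)d = 10 + (26-1)×(-1) = -15
S_26 = 26/2 × (10 + (-15))
S_26 = 26/2 × (-5) = -65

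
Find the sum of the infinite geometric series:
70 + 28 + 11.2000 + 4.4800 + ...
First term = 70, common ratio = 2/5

For |r| < 1, S = a / (1 - r)
S = 70 / (1 - (2/5))
S = 70 / (3/5)
S = 350/3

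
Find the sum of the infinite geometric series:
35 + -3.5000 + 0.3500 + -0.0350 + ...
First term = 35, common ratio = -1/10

For |r| < 1, S = a / (1 - r)
S = 35 / (1 - (-1/10))
S = 35 / (11/10)
S = 350/11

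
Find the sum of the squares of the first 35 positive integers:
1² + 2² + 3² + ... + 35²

Formula: ∑k² = n(n+1)(2n+1)/6
= 35×36×71/6
= 89460/6
= 14910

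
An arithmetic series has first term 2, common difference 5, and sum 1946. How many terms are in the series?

Using S = n/2 × [2a + (n-1)d]
1946 = n/2 × [2(2) + (n-1)(5)]
1946 = n/2 × [4 + 5n - 5]
3892 = n × [-1 + 5n]
5n² + (-1)n - 3892 = 0
Discriminant: Δ = (-1)² - 4(5)(-3892) = 1 + 77840 = 77841
√Δ = 279
n = [-(-1) + √Δ] / (2·5) = (1 + 279) / 10 = 280 / 10 = 28
(The negative root is discarded since n must be a positive integer.)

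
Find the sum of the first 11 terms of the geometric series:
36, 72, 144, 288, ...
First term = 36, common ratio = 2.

Sₙ = a(1 - rⁿ) / (1 - r)
S_11 = 36(1 - 2^11) / (1 - 2)
S_11 = 36(1 - 2048) / (-1)
S_11 = 73692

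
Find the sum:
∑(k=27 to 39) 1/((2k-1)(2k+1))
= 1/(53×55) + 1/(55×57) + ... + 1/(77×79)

Partial fractions: 1/((2k-1)(2k+1)) = (1/2)[1/(2k-1) - 1/(2k+1)]
The series telescopes:
= (1/2)[1/53 - 1/79]
= 13/4187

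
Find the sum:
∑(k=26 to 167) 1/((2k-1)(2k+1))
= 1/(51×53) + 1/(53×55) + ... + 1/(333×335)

Partial fractions: 1/((2k-1)(2k+1)) = (1/2)[1/(2k-1) - 1/(2k+1)]
The series telescopes:
= (1/2)[1/51 - 1/335]
= 142/17085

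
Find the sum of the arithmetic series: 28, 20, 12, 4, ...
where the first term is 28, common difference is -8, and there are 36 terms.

Sₙ = n/2 × (first + last)
Last term = a + (n-1)d = 28 + (36-1)×(-8) = -252
S_36 = 36/2 × (28 + (-252))
S_36 = 36/2 × (-224) = -4032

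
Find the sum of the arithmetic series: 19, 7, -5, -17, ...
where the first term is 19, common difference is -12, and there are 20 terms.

Sₙ = n/2 × (first + last)
Last term = a + (n-1)d = 19 + (20-1)×(-12) = -209
S_20 = 20/2 × (19 + (-209))
S_20 = 20/2 × (-190) = -1900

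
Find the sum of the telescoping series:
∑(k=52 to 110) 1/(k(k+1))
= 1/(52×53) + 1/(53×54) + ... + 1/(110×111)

Partial fractions: 1/(k(k+1)) = 1/k - 1/(k+1)
The series telescopes:
= (1/52 - 1/53) + (1/53 - 1/54) + ... + (1/110 - 1/111)
= 1/52 - 1/111
= 59/5772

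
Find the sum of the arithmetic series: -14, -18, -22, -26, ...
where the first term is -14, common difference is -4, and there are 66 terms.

Sₙ = n/2 × (first + last)
Last term = a + (n-1)d = -14 + (66-1)×(-4) = -274
S_66 = 66/2 × (-14 + (-274))
S_66 = 66/2 × (-288) = -9504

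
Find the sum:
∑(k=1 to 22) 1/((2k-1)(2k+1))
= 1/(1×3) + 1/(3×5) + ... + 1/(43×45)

Partial fractions: 1/((2k-1)(2k+1)) = (1/2)[1/(2k-1) - 1/(2k+1)]
The series telescopes:
= (1/2)[1/1 - 1/45]
= 22/45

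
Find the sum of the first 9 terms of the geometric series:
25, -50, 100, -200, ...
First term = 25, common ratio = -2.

Sₙ = a(1 - rⁿ) / (1 - r)
S_9 = 25(1 - (-2)^9) / (1 - (-2))
S_9 = 25(1 - (-512)) / (3)
S_9 = 4275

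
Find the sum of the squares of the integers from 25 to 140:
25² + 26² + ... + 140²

Use ∑_{k=1}^{n} k² = n(n+1)(2n+1)/6, then subtract the first 24 terms.
∑_{k=1}^{140} k² = 140×141×281/6 = 924490
∑_{k=1}^{24} k² = 24×25×49/6 = 4900
∑_{k=25}^{140} k² = 924490 - 4900 = 919590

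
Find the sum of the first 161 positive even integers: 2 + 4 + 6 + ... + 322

Sum of first n even numbers = n(n+1)
= 161×162
= 26082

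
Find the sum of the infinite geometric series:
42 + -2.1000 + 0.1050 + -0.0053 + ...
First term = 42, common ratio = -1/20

For |r| < 1, S = a / (1 - r)
S = 42 / (1 - (-1/20))
S = 42 / (21/20)
S = 40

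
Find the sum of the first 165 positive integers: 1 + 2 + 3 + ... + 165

Formula: ∑k = n(n+1)/2
= 165×166/2
= 27390/2
= 13695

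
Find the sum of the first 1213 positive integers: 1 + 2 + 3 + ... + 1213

Formula: ∑k = n(n+1)/2
= 1213×1214/2
= 1472582/2
= 736291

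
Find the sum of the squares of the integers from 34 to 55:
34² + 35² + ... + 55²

Use ∑_{k=1}^{n} k² = n(n+1)(2n+1)/6, then subtract the first 33 terms.
∑_{k=1}^{55} k² = 55×56×111/6 = 56980
∑_{k=1}^{33} k² = 33×34×67/6 = 12529
∑_{k=34}^{55} k² = 56980 - 12529 = 44451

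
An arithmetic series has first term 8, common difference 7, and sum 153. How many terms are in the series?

Using S = n/2 × [2a + (n-1)d]
153 = n/2 × [2(8) + (n-1)(7)]
153 = n/2 × [16 + 7n - 7]
306 = n × [9 + 7n]
7n² + (9)n - 306 = 0
Discriminant: Δ = (9)² - 4(7)(-306) = 81 + 8568 = 8649
√Δ = 93
n = [-(9) + √Δ] / (2·7) = (-9 + 93) / 14 = 84 / 14 = 6
(The negative root is discarded since n must be a positive integer.)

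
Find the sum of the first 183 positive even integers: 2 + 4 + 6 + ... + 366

Sum of first n even numbers = n(n+1)
= 183×184
= 33672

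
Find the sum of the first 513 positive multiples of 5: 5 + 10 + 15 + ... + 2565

Factor out 5: = 5(1 + 2 + ... + 513) = 5 × n(n+1)/2
= 5 × 513×514/2
= 5 × 131841
= 659205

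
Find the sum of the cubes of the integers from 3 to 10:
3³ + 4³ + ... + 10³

Use ∑_{k=1}^{n} k³ = [n(n+1)/2]², then subtract the first 2 terms.
∑_{k=1}^{10} k³ = [10×11/2]² = 55² = 3025
∑_{k=1}^{2} k³ = [2×3/2]² = 3² = 9
∑_{k=3}^{10} k³ = 3025 - 9 = 3016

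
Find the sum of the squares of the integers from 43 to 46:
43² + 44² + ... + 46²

Use ∑_{k=1}^{n} k² = n(n+1)(2n+1)/6, then subtract the first 42 terms.
∑_{k=1}^{46} k² = 46×47×93/6 = 33511
∑_{k=1}^{42} k² = 42×43×85/6 = 25585
∑_{k=43}^{46} k² = 33511 - 25585 = 7926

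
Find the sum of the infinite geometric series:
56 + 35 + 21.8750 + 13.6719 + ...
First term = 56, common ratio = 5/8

For |r| < 1, S = a / (1 - r)
S = 56 / (1 - (5/8))
S = 56 / (3/8)
S = 448/3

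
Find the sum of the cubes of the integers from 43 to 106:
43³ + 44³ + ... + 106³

Use ∑_{k=1}^{n} k³ = [n(n+1)/2]², then subtract the first 42 terms.
∑_{k=1}^{106} k³ = [106×107/2]² = 5671² = 32160241
∑_{k=1}^{42} k³ = [42×43/2]² = 903² = 815409
∑_{k=43}^{106} k³ = 32160241 - 815409 = 31344832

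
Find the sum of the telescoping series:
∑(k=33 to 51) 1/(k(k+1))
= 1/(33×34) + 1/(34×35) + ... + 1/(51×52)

Partial fractions: 1/(k(k+1)) = 1/k - 1/(k+1)
The series telescopes:
= (1/33 - 1/34) + (1/34 - 1/35) + ... + (1/51 - 1/52)
= 1/33 - 1/52
= 19/1716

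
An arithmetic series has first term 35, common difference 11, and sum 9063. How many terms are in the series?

Using S = n/2 × [2a + (n-1)d]
9063 = n/2 × [2(35) + (n-1)(11)]
9063 = n/2 × [70 + 11n - 11]
18126 = n × [59 + 11n]
11n² + (59)n - 18126 = 0
Discriminant: Δ = (59)² - 4(11)(-18126) = 3481 + 797544 = 801025
√Δ = 895
n = [-(59) + √Δ] / (2·11) = (-59 + 895) / 22 = 836 / 22 = 38
(The negative root is discarded since n must be a positive integer.)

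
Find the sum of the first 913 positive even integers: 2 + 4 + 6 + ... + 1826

Sum of first n even numbers = n(n+1)
= 913×914
= 834482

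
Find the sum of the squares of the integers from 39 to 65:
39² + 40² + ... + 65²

Use ∑_{k=1}^{n} k² = n(n+1)(2n+1)/6, then subtract the first 38 terms.
∑_{k=1}^{65} k² = 65×66×131/6 = 93665
∑_{k=1}^{38} k² = 38×39×77/6 = 19019
∑_{k=39}^{65} k² = 93665 - 19019 = 74646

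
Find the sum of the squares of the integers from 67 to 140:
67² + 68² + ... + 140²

Use ∑_{k=1}^{n} k² = n(n+1)(2n+1)/6, then subtract the first 66 terms.
∑_{k=1}^{140} k² = 140×141×281/6 = 924490
∑_{k=1}^{66} k² = 66×67×133/6 = 98021
∑_{k=67}^{140} k² = 924490 - 98021 = 826469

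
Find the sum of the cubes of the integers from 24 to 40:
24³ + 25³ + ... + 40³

Use ∑_{k=1}^{n} k³ = [n(n+1)/2]², then subtract the first 23 terms.
∑_{k=1}^{40} k³ = [40×41/2]² = 820² = 672400
∑_{k=1}^{23} k³ = [23×24/2]² = 276² = 76176
∑_{k=24}^{40} k³ = 672400 - 76176 = 596224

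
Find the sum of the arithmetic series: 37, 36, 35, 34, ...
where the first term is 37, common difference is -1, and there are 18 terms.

Sₙ = n/2 × (first + last)
Last term = a + (n-1)d = 37 + (18-1)×(-1) = 20
S_18 = 18/2 × (37 + 20)
S_18 = 18/2 × 57 = 513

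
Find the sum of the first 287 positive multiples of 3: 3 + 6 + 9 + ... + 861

Factor out 3: = 3(1 + 2 + ... + 287) = 3 × n(n+1)/2
= 3 × 287×288/2
= 3 × 41328
= 123984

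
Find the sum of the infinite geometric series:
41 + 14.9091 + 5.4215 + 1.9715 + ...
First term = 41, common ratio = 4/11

For |r| < 1, S = a / (1 - r)
S = 41 / (1 - (4/11))
S = 41 / (7/11)
S = 451/7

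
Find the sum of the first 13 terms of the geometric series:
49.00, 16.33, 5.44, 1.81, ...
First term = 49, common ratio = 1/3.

Sₙ = a(1 - rⁿ) / (1 - r)
S_13 = 49(1 - (1/3)^13) / (1 - (1/3))
S_13 = 49(1 - (1/1594323)) / (2/3)
S_13 = 39060889/531441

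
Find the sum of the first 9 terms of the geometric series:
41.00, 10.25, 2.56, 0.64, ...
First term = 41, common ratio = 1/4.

Sₙ = a(1 - rⁿ) / (1 - r)
S_9 = 41(1 - (1/4)^9) / (1 - (1/4))
S_9 = 41(1 - (1/262144)) / (3/4)
S_9 = 3582621/65536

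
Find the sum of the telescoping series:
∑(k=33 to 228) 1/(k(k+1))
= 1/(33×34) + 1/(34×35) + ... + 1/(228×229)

Partial fractions: 1/(k(k+1)) = 1/k - 1/(k+1)
The series telescopes:
= (1/33 - 1/34) + (1/34 - 1/35) + ... + (1/228 - 1/229)
= 1/33 - 1/229
= 196/7557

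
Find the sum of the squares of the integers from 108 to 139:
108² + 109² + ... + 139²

Use ∑_{k=1}^{n} k² = n(n+1)(2n+1)/6, then subtract the first 107 terms.
∑_{k=1}^{139} k² = 139×140×279/6 = 904890
∑_{k=1}^{107} k² = 107×108×215/6 = 414090
∑_{k=108}^{139} k² = 904890 - 414090 = 490800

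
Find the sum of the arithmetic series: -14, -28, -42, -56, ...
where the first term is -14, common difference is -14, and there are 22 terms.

Sₙ = n/2 × (first + last)
Last term = a + (n-1)d = -14 + (22-1)×(-14) = -308
S_22 = 22/2 × (-14 + (-308))
S_22 = 22/2 × (-322) = -3542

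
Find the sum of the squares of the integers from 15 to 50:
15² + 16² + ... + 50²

Use ∑_{k=1}^{n} k² = n(n+1)(2n+1)/6, then subtract the first 14 terms.
∑_{k=1}^{50} k² = 50×51×101/6 = 42925
∑_{k=1}^{14} k² = 14×15×29/6 = 1015
∑_{k=15}^{50} k² = 42925 - 1015 = 41910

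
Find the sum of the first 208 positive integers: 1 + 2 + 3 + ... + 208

Formula: ∑k = n(n+1)/2
= 208×209/2
= 43472/2
= 21736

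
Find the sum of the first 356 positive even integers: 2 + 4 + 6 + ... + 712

Sum of first n even numbers = n(n+1)
= 356×357
= 127092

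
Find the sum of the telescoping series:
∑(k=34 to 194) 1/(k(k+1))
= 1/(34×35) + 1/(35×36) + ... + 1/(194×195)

Partial fractions: 1/(k(k+1)) = 1/k - 1/(k+1)
The series telescopes:
= (1/34 - 1/35) + (1/35 - 1/36) + ... + (1/194 - 1/195)
= 1/34 - 1/195
= 161/6630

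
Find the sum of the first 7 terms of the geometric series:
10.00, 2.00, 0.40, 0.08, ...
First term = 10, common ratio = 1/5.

Sₙ = a(1 - rⁿ) / (1 - r)
S_7 = 10(1 - (1/5)^7) / (1 - (1/5))
S_7 = 10(1 - (1/78125)) / (4/5)
S_7 = 39062/3125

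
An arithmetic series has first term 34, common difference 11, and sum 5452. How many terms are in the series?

Using S = n/2 × [2a + (n-1)d]
5452 = n/2 × [2(34) + (n-1)(11)]
5452 = n/2 × [68 + 11n - 11]
10904 = n × [57 + 11n]
11n² + (57)n - 10904 = 0
Discriminant: Δ = (57)² - 4(11)(-10904) = 3249 + 479776 = 483025
√Δ = 695
n = [-(57) + √Δ] / (2·11) = (-57 + 695) / 22 = 638 / 22 = 29
(The negative root is discarded since n must be a positive integer.)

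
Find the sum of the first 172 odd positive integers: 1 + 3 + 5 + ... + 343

Sum of first n odd numbers = n²
= 172²
= 29584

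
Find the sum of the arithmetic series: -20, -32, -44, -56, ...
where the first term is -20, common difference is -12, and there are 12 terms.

Sₙ = n/2 × (first + last)
Last term = a + (n-1)d = -20 + (12-1)×(-12) = -152
S_12 = 12/2 × (-20 + (-152))
S_12 = 12/2 × (-172) = -1032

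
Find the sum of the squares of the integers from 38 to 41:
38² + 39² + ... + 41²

Use ∑_{k=1}^{n} k² = n(n+1)(2n+1)/6, then subtract the first 37 terms.
∑_{k=1}^{41} k² = 41×42×83/6 = 23821
∑_{k=1}^{37} k² = 37×38×75/6 = 17575
∑_{k=38}^{41} k² = 23821 - 17575 = 6246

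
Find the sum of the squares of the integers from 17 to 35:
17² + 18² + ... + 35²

Use ∑_{k=1}^{n} k² = n(n+1)(2n+1)/6, then subtract the first 16 terms.
∑_{k=1}^{35} k² = 35×36×71/6 = 14910
∑_{k=1}^{16} k² = 16×17×33/6 = 1496
∑_{k=17}^{35} k² = 14910 - 1496 = 13414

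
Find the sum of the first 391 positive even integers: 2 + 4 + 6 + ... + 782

Sum of first n even numbers = n(n+1)
= 391×392
= 153272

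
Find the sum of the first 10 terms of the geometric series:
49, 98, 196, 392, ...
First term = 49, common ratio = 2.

Sₙ = a(1 - rⁿ) / (1 - r)
S_10 = 49(1 - 2^10) / (1 - 2)
S_10 = 49(1 - 1024) / (-1)
S_10 = 50127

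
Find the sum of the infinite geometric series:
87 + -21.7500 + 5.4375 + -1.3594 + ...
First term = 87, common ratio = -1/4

For |r| < 1, S = a / (1 - r)
S = 87 / (1 - (-1/4))
S = 87 / (5/4)
S = 348/5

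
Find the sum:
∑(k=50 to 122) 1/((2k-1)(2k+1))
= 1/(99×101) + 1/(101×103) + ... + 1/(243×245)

Partial fractions: 1/((2k-1)(2k+1)) = (1/2)[1/(2k-1) - 1/(2k+1)]
The series telescopes:
= (1/2)[1/99 - 1/245]
= 73/24255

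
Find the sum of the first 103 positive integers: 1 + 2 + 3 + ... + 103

Formula: ∑k = n(n+1)/2
= 103×104/2
= 10712/2
= 5356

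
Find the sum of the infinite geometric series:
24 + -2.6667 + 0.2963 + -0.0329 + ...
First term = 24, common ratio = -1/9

For |r| < 1, S = a / (1 - r)
S = 24 / (1 - (-1/9))
S = 24 / (10/9)
S = 108/5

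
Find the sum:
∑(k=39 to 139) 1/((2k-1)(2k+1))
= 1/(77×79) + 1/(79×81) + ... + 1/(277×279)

Partial fractions: 1/((2k-1)(2k+1)) = (1/2)[1/(2k-1) - 1/(2k+1)]
The series telescopes:
= (1/2)[1/77 - 1/279]
= 101/21483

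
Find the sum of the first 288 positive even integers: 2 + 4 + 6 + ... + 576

Sum of first n even numbers = n(n+1)
= 288×289
= 83232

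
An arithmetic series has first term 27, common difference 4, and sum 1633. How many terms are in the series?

Using S = n/2 × [2a + (n-1)d]
1633 = n/2 × [2(27) + (n-1)(4)]
1633 = n/2 × [54 + 4n - 4]
3266 = n × [50 + 4n]
4n² + (50)n - 3266 = 0
Discriminant: Δ = (50)² - 4(4)(-3266) = 2500 + 52256 = 54756
√Δ = 234
n = [-(50) + √Δ] / (2·4) = (-50 + 234) / 8 = 184 / 8 = 23
(The negative root is discarded since n must be a positive integer.)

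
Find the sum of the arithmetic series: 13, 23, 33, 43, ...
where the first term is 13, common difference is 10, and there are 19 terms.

Sₙ = n/2 × (first + last)
Last term = a + (n-1)d = 13 + (19-1)×10 = 193
S_19 = 19/2 × (13 + 193)
S_19 = 19/2 × 206 = 1957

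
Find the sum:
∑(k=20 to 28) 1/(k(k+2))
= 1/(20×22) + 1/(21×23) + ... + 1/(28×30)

Partial fractions: 1/(k(k+2)) = (1/2)[1/k - 1/(k+2)]
Telescoping leaves the first two and last two terms:
= (1/2)[1/20 + 1/21 - 1/29 - 1/30]
= 121/8120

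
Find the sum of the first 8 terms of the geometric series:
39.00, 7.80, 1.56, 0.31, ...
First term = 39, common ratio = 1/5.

Sₙ = a(1 - rⁿ) / (1 - r)
S_8 = 39(1 - (1/5)^8) / (1 - (1/5))
S_8 = 39(1 - (1/390625)) / (4/5)
S_8 = 3808584/78125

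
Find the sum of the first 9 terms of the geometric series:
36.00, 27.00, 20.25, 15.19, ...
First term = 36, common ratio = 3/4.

Sₙ = a(1 - rⁿ) / (1 - r)
S_9 = 36(1 - (3/4)^9) / (1 - (3/4))
S_9 = 36(1 - (19683/262144)) / (1/4)
S_9 = 2182149/16384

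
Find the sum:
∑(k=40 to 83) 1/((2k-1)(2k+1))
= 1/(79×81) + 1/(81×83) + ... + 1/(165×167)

Partial fractions: 1/((2k-1)(2k+1)) = (1/2)[1/(2k-1) - 1/(2k+1)]
The series telescopes:
= (1/2)[1/79 - 1/167]
= 44/13193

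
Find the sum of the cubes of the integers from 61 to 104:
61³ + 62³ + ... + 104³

Use ∑_{k=1}^{n} k³ = [n(n+1)/2]², then subtract the first 60 terms.
∑_{k=1}^{104} k³ = [104×105/2]² = 5460² = 29811600
∑_{k=1}^{60} k³ = [60×61/2]² = 1830² = 3348900
∑_{k=61}^{104} k³ = 29811600 - 3348900 = 26462700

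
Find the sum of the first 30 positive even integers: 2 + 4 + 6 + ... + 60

Sum of first n even numbers = n(n+1)
= 30×31
= 930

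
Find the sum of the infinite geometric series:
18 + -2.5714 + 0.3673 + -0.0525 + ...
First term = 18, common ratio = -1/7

For |r| < 1, S = a / (1 - r)
S = 18 / (1 - (-1/7))
S = 18 / (8/7)
S = 63/4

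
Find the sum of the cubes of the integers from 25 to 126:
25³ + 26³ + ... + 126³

Use ∑_{k=1}^{n} k³ = [n(n+1)/2]², then subtract the first 24 terms.
∑_{k=1}^{126} k³ = [126×127/2]² = 8001² = 64016001
∑_{k=1}^{24} k³ = [24×25/2]² = 300² = 90000
∑_{k=25}^{126} k³ = 64016001 - 90000 = 63926001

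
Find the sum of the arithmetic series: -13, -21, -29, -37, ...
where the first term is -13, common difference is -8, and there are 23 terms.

Sₙ = n/2 × (first + last)
Last term = a + (n-1)d = -13 + (23-1)×(-8) = -189
S_23 = 23/2 × (-13 + (-189))
S_23 = 23/2 × (-202) = -2323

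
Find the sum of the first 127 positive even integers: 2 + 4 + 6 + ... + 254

Sum of first n even numbers = n(n+1)
= 127×128
= 16256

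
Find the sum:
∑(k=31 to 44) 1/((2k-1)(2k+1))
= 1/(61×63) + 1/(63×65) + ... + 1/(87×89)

Partial fractions: 1/((2k-1)(2k+1)) = (1/2)[1/(2k-1) - 1/(2k+1)]
The series telescopes:
= (1/2)[1/61 - 1/89]
= 14/5429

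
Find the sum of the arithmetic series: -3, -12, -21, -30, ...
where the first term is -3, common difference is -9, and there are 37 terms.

Sₙ = n/2 × (first + last)
Last term = a + (n-1)d = -3 + (37-1)×(-9) = -327
S_37 = 37/2 × (-3 + (-327))
S_37 = 37/2 × (-330) = -6105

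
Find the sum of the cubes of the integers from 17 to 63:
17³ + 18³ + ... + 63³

Use ∑_{k=1}^{n} k³ = [n(n+1)/2]², then subtract the first 16 terms.
∑_{k=1}^{63} k³ = [63×64/2]² = 2016² = 4064256
∑_{k=1}^{16} k³ = [16×17/2]² = 136² = 18496
∑_{k=17}^{63} k³ = 4064256 - 18496 = 4045760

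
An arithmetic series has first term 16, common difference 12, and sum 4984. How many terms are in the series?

Using S = n/2 × [2a + (n-1)d]
4984 = n/2 × [2(16) + (n-1)(12)]
4984 = n/2 × [32 + 12n - 12]
9968 = n × [20 + 12n]
12n² + (20)n - 9968 = 0
Discriminant: Δ = (20)² - 4(12)(-9968) = 400 + 478464 = 478864
√Δ = 692
n = [-(20) + √Δ] / (2·12) = (-20 + 692) / 24 = 672 / 24 = 28
(The negative root is discarded since n must be a positive integer.)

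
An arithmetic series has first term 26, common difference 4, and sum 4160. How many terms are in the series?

Using S = n/2 × [2a + (n-1)d]
4160 = n/2 × [2(26) + (n-1)(4)]
4160 = n/2 × [52 + 4n - 4]
8320 = n × [48 + 4n]
4n² + (48)n - 8320 = 0
Discriminant: Δ = (48)² - 4(4)(-8320) = 2304 + 133120 = 135424
√Δ = 368
n = [-(48) + √Δ] / (2·4) = (-48 + 368) / 8 = 320 / 8 = 40
(The negative root is discarded since n must be a positive integer.)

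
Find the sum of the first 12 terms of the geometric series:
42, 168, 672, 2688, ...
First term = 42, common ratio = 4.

Sₙ = a(1 - rⁿ) / (1 - r)
S_12 = 42(1 - 4^12) / (1 - 4)
S_12 = 42(1 - 16777216) / (-3)
S_12 = 234881010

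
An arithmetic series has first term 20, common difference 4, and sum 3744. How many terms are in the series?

Using S = n/2 × [2a + (n-1)d]
3744 = n/2 × [2(20) + (n-1)(4)]
3744 = n/2 × [40 + 4n - 4]
7488 = n × [36 + 4n]
4n² + (36)n - 7488 = 0
Discriminant: Δ = (36)² - 4(4)(-7488) = 1296 + 119808 = 121104
√Δ = 348
n = [-(36) + √Δ] / (2·4) = (-36 + 348) / 8 = 312 / 8 = 39
(The negative root is discarded since n must be a positive integer.)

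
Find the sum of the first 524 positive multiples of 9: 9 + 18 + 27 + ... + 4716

Factor out 9: = 9(1 + 2 + ... + 524) = 9 × n(n+1)/2
= 9 × 524×525/2
= 9 × 137550
= 1237950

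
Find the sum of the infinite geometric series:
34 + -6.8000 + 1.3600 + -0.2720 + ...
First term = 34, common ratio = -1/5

For |r| < 1, S = a / (1 - r)
S = 34 / (1 - (-1/5))
S = 34 / (6/5)
S = 85/3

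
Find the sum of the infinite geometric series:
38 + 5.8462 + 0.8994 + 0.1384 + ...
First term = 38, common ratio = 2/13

For |r| < 1, S = a / (1 - r)
S = 38 / (1 - (2/13))
S = 38 / (11/13)
S = 494/11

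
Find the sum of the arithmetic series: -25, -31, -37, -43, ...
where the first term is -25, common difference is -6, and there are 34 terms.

Sₙ = n/2 × (first + last)
Last term = a + (n-1)d = -25 + (34-1)×(-6) = -223
S_34 = 34/2 × (-25 + (-223))
S_34 = 34/2 × (-248) = -4216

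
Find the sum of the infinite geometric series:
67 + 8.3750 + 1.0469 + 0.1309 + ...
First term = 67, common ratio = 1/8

For |r| < 1, S = a / (1 - r)
S = 67 / (1 - (1/8))
S = 67 / (7/8)
S = 536/7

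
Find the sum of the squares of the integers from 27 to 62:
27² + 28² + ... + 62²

Use ∑_{k=1}^{n} k² = n(n+1)(2n+1)/6, then subtract the first 26 terms.
∑_{k=1}^{62} k² = 62×63×125/6 = 81375
∑_{k=1}^{26} k² = 26×27×53/6 = 6201
∑_{k=27}^{62} k² = 81375 - 6201 = 75174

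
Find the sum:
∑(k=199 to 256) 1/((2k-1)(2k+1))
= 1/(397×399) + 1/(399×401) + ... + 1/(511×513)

Partial fractions: 1/((2k-1)(2k+1)) = (1/2)[1/(2k-1) - 1/(2k+1)]
The series telescopes:
= (1/2)[1/397 - 1/513]
= 58/203661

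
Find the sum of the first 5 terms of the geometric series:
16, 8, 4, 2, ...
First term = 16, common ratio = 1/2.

Sₙ = a(1 - rⁿ) / (1 - r)
S_5 = 16(1 - (1/2)^5) / (1 - (1/2))
S_5 = 16(1 - (1/32)) / (1/2)
S_5 = 31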